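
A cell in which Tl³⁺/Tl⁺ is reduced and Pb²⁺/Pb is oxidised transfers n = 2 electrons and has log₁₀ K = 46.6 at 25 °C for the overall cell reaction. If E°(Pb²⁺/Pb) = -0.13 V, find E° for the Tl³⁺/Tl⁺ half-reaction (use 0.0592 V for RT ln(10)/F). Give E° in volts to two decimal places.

E°cell = (0.0592/n)·log K = (0.0592/2)(46.6) = +1.379 V.
Since Tl³⁺/Tl⁺ is the cathode and Pb²⁺/Pb the anode, E°cell = E°(Tl³⁺/Tl⁺) − E°(Pb²⁺/Pb).
So E°(Tl³⁺/Tl⁺) = E°cell + E°(Pb²⁺/Pb) = +1.379 + (-0.13) = +1.25 V.

+1.25 V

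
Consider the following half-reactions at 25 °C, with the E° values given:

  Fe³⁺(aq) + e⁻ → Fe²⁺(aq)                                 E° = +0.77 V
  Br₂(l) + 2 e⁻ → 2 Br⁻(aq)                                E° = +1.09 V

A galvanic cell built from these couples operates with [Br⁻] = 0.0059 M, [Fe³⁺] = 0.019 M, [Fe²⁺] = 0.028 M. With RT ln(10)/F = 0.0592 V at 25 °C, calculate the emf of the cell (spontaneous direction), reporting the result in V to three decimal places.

+0.462 V

Br₂/Br⁻ is the cathode (higher E°), Fe³⁺/Fe²⁺ the anode: E°cell = +1.09 − (+0.77) = +0.32 V, n = 2.
Overall: Br₂(l) + 2 Fe²⁺(aq) → 2 Br⁻(aq) + 2 Fe³⁺(aq)
Q = [Br⁻]^2·[Fe³⁺]^2 / ([Fe²⁺]^2); log Q = -4.795.
E = E° − (0.0592/n) log Q = +0.32 − (0.0592/2)(-4.795) = +0.462 V.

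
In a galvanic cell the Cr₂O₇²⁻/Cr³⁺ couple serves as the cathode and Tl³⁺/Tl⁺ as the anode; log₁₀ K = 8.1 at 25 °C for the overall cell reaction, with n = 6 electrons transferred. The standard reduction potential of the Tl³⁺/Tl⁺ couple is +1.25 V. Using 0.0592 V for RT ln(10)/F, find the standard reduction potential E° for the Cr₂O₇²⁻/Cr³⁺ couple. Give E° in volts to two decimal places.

+1.33 V

E°cell = (0.0592/n)·log K = (0.0592/6)(8.1) = +0.080 V.
Since Cr₂O₇²⁻/Cr³⁺ is the cathode and Tl³⁺/Tl⁺ the anode, E°cell = E°(Cr₂O₇²⁻/Cr³⁺) − E°(Tl³⁺/Tl⁺).
So E°(Cr₂O₇²⁻/Cr³⁺) = E°cell + E°(Tl³⁺/Tl⁺) = +0.080 + (+1.25) = +1.33 V.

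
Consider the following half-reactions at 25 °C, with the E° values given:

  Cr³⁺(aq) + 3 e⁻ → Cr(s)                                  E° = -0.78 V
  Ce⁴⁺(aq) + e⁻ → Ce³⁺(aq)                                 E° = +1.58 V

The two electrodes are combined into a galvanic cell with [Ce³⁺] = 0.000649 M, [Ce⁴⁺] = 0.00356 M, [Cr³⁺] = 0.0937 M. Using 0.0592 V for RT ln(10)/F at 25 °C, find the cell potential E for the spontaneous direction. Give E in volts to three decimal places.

+2.424 V

Ce⁴⁺/Ce³⁺ is the cathode (higher E°), Cr³⁺/Cr the anode: E°cell = +1.58 − (-0.78) = +2.36 V, n = 3.
Overall: 3 Ce⁴⁺(aq) + Cr(s) → 3 Ce³⁺(aq) + Cr³⁺(aq)
Q = [Ce³⁺]^3·[Cr³⁺] / ([Ce⁴⁺]^3); log Q = -3.246.
E = E° − (0.0592/n) log Q = +2.36 − (0.0592/3)(-3.246) = +2.424 V.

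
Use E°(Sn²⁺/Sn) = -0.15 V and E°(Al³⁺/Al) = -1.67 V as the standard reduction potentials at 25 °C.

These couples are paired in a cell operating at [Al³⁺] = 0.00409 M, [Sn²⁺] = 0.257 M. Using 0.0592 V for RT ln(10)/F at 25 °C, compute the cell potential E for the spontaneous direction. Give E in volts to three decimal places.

+1.550 V

Sn²⁺/Sn is the cathode (higher E°), Al³⁺/Al the anode: E°cell = -0.15 − (-1.67) = +1.52 V, n = 6.
Overall: 3 Sn²⁺(aq) + 2 Al(s) → 3 Sn(s) + 2 Al³⁺(aq)
Q = [Al³⁺]^2 / ([Sn²⁺]^3); log Q = -3.006.
E = E° − (0.0592/n) log Q = +1.52 − (0.0592/6)(-3.006) = +1.550 V.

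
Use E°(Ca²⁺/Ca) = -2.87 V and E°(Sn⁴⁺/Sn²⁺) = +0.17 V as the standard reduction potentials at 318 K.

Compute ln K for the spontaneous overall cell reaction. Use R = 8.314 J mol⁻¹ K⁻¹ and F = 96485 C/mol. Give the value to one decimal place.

221.9

Cathode: Sn⁴⁺/Sn²⁺; anode: Ca²⁺/Ca. E°cell = (+0.17) − (-2.87) = +3.04 V, with n = 2.
ΔG° = −nFE° = −RT ln K, so ln K = nFE°/(RT) = (2)(96485)(+3.04) / ((8.314)(318)) = 221.884.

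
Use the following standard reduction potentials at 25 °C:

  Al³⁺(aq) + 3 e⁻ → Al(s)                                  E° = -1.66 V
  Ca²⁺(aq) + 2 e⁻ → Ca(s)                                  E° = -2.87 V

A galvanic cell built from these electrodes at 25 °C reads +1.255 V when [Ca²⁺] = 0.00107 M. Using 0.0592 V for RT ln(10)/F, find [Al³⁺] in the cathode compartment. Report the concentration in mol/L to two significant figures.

0.0067 M

Al³⁺/Al is the cathode, Ca²⁺/Ca the anode: E°cell = +1.21 V, n = 6.
Overall reaction: 2 Al³⁺(aq) + 3 Ca(s) → 2 Al(s) + 3 Ca²⁺(aq); Q = [Ca²⁺]^3/[Al³⁺]^2.
From E = E° − (0.0592/n) log Q: log Q = (E° − E)·n/0.0592 = (+1.21 − (+1.255))·6/0.0592 = -4.5608.
So 2·log[Al³⁺] = 3·log(0.00107) − log Q = -8.9118 − (-4.5608) = -4.3510; log[Al³⁺] = -4.3510 / 2 = -2.1755; [Al³⁺] = 10^(-2.1755) ≈ 0.0067 M.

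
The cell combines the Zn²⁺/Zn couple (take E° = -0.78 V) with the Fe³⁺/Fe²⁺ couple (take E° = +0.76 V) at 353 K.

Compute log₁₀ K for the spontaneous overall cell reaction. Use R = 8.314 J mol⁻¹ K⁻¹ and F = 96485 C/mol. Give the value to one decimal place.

44.0

Cathode: Fe³⁺/Fe²⁺; anode: Zn²⁺/Zn. E°cell = (+0.76) − (-0.78) = +1.54 V, with n = 2.
ΔG° = −nFE° = −RT ln K, so ln K = nFE°/(RT) = (2)(96485)(+1.54) / ((8.314)(353)) = 101.257.
log₁₀ K = 101.257 / ln 10 = 44.0.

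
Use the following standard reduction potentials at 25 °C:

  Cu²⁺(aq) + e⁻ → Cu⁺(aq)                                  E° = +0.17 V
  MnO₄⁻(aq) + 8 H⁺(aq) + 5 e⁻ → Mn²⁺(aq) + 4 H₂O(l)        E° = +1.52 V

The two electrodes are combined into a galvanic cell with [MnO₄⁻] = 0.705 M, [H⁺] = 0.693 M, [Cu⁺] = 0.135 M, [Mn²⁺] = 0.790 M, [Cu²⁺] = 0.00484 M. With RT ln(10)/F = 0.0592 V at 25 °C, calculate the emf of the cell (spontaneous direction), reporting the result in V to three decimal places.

MnO₄⁻/Mn²⁺ is the cathode (higher E°), Cu²⁺/Cu⁺ the anode: E°cell = +1.52 − (+0.17) = +1.35 V, n = 5.
Overall: MnO₄⁻(aq) + 8 H⁺(aq) + 5 Cu⁺(aq) → Mn²⁺(aq) + 4 H₂O(l) + 5 Cu²⁺(aq)
Q = [Mn²⁺]·[Cu²⁺]^5 / ([MnO₄⁻]·[H⁺]^8·[Cu⁺]^5); log Q = -5.904.
E = E° − (0.0592/n) log Q = +1.35 − (0.0592/5)(-5.904) = +1.420 V.

+1.420 V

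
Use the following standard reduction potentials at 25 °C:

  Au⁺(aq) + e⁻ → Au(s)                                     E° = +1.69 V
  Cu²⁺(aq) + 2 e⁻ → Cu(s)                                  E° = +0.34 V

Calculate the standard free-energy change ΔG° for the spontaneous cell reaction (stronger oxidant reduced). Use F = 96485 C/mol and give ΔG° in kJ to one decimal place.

Au⁺/Au (E° = +1.69 V) is the cathode; Cu²⁺/Cu (E° = +0.34 V) is the anode, so E°cell = +1.35 V.
Balancing electrons gives n = 2 (lcm of 1 and 2).
ΔG° = −nFE° = −(2)(96485)(+1.35) = -260,510 J = -260.5 kJ.

-260.5 kJ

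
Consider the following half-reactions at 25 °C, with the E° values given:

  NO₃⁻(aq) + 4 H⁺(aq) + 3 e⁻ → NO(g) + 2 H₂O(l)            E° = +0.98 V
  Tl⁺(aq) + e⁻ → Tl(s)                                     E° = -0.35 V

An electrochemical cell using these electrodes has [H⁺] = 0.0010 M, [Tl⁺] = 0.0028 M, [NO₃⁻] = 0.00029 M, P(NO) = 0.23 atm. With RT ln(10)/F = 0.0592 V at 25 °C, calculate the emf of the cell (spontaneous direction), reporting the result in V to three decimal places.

NO₃⁻/NO is the cathode (higher E°), Tl⁺/Tl the anode: E°cell = +0.98 − (-0.35) = +1.33 V, n = 3.
Overall: NO₃⁻(aq) + 4 H⁺(aq) + 3 Tl(s) → NO(g) + 2 H₂O(l) + 3 Tl⁺(aq)
Q = P(NO)·[Tl⁺]^3 / ([NO₃⁻]·[H⁺]^4); log Q = 7.241.
E = E° − (0.0592/n) log Q = +1.33 − (0.0592/3)(7.241) = +1.187 V.

+1.187 V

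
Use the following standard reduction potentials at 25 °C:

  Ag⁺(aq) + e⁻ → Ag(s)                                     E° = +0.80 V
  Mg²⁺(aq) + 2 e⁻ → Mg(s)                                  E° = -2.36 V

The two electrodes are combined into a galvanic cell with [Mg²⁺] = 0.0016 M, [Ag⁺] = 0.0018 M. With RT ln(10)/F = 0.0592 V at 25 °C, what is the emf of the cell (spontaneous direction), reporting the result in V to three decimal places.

+3.080 V

Ag⁺/Ag is the cathode (higher E°), Mg²⁺/Mg the anode: E°cell = +0.80 − (-2.36) = +3.16 V, n = 2.
Overall: 2 Ag⁺(aq) + Mg(s) → 2 Ag(s) + Mg²⁺(aq)
Q = [Mg²⁺] / ([Ag⁺]^2); log Q = 2.694.
E = E° − (0.0592/n) log Q = +3.16 − (0.0592/2)(2.694) = +3.080 V.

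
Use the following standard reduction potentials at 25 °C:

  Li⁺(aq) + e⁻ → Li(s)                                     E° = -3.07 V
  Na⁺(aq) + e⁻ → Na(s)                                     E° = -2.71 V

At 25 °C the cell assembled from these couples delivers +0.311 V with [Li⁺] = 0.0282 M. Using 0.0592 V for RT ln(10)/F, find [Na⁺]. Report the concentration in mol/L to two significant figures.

Na⁺/Na is the cathode, Li⁺/Li the anode: E°cell = +0.36 V, n = 1.
Overall reaction: Na⁺(aq) + Li(s) → Na(s) + Li⁺(aq); Q = [Li⁺]^1/[Na⁺]^1.
From E = E° − (0.0592/n) log Q: log Q = (E° − E)·n/0.0592 = (+0.36 − (+0.311))·1/0.0592 = 0.8277.
So 1·log[Na⁺] = 1·log(0.0282) − log Q = -1.5498 − (0.8277) = -2.3775; [Na⁺] = 10^(-2.3775) ≈ 0.0042 M.

0.0042 M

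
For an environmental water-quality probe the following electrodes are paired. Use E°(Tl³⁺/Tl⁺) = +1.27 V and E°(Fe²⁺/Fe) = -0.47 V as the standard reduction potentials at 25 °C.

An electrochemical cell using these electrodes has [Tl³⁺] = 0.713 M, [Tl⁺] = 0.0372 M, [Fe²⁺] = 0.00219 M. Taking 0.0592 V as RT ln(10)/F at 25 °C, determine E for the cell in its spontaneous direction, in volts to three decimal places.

Tl³⁺/Tl⁺ is the cathode (higher E°), Fe²⁺/Fe the anode: E°cell = +1.27 − (-0.47) = +1.74 V, n = 2.
Overall: Tl³⁺(aq) + Fe(s) → Tl⁺(aq) + Fe²⁺(aq)
Q = [Tl⁺]·[Fe²⁺] / ([Tl³⁺]); log Q = -3.942.
E = E° − (0.0592/n) log Q = +1.74 − (0.0592/2)(-3.942) = +1.857 V.

+1.857 V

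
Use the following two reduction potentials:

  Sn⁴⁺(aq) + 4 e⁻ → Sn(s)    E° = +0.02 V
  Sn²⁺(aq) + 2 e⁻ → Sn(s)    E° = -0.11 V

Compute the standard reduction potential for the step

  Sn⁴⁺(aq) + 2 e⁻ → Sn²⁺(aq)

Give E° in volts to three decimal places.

Sequential free energies add, so n₃E°₃ = n₁E°₁ + n₂E°₂.
With n₃ = 4, and the known step contributing 2×(-0.11) V, the unknown satisfies 2·E° = 4×(+0.02) − 2×(-0.11) = +0.300.
E° = +0.300 / 2 = +0.150 V.

+0.150 V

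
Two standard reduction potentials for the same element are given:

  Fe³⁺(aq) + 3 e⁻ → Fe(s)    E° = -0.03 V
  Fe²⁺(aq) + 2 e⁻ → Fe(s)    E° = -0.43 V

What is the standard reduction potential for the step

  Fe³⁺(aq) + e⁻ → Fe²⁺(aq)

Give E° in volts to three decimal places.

Sequential free energies add, so n₃E°₃ = n₁E°₁ + n₂E°₂.
With n₃ = 3, and the known step contributing 2×(-0.43) V, the unknown satisfies 1·E° = 3×(-0.03) − 2×(-0.43) = +0.770.
E° = +0.770 / 1 = +0.770 V.

+0.770 V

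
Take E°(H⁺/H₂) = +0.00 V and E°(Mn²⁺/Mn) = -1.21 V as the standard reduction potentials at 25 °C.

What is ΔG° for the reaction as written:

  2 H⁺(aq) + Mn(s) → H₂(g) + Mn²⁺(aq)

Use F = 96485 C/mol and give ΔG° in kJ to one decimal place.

As written, H⁺/H₂ is reduced (cathode) and Mn²⁺/Mn is oxidised (anode), so E°cell = (+0.00) − (-1.21) = +1.21 V.
Balancing electrons gives n = 2.
ΔG° = −nFE° = −(2)(96485)(+1.21) = -233,494 J = -233.5 kJ.

-233.5 kJ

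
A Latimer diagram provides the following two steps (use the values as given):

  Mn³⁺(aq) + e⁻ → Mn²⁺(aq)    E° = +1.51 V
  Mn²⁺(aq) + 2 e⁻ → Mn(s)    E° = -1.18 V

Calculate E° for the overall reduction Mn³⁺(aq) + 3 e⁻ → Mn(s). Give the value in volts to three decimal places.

Standard free energies of sequential steps add: ΔG°₃ = ΔG°₁ + ΔG°₂, so n₃E°₃ = n₁E°₁ + n₂E°₂.
E°₃ = (1×+1.51 + 2×-1.18) / 3 = (-0.850) / 3 = -0.283 V.

-0.283 V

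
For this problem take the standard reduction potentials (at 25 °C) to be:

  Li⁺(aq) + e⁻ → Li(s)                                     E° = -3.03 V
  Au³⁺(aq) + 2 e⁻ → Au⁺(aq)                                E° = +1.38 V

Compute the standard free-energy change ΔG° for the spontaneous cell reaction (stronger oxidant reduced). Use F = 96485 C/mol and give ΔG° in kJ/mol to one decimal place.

-851.0 kJ/mol

Au³⁺/Au⁺ (E° = +1.38 V) is the cathode; Li⁺/Li (E° = -3.03 V) is the anode, so E°cell = +4.41 V.
Balancing electrons gives n = 2 (lcm of 2 and 1).
ΔG° = −nFE° = −(2)(96485)(+4.41) = -850,998 J = -851.0 kJ/mol.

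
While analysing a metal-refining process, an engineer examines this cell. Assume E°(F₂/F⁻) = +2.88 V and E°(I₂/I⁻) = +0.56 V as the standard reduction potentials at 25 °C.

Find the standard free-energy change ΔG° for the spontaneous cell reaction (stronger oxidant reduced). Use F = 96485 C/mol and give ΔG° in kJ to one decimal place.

F₂/F⁻ (E° = +2.88 V) is the cathode; I₂/I⁻ (E° = +0.56 V) is the anode, so E°cell = +2.32 V.
Balancing electrons gives n = 2 (lcm of 2 and 2).
ΔG° = −nFE° = −(2)(96485)(+2.32) = -447,690 J = -447.7 kJ.

-447.7 kJ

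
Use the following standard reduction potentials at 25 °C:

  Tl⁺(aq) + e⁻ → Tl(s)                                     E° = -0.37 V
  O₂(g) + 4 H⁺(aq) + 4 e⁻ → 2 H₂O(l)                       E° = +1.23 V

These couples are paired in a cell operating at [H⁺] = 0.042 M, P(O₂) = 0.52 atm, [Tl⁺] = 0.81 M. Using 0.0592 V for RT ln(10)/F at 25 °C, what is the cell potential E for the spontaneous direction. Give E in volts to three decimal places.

O₂/H₂O is the cathode (higher E°), Tl⁺/Tl the anode: E°cell = +1.23 − (-0.37) = +1.60 V, n = 4.
Overall: O₂(g) + 4 H⁺(aq) + 4 Tl(s) → 2 H₂O(l) + 4 Tl⁺(aq)
Q = [Tl⁺]^4 / (P(O₂)·[H⁺]^4); log Q = 5.425.
E = E° − (0.0592/n) log Q = +1.60 − (0.0592/4)(5.425) = +1.520 V.

+1.520 V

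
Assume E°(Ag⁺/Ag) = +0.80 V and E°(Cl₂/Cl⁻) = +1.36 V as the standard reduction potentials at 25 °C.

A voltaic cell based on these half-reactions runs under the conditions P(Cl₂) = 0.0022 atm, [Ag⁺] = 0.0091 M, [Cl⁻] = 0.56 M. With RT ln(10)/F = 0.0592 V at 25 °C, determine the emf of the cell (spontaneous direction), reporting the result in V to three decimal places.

+0.617 V

Cl₂/Cl⁻ is the cathode (higher E°), Ag⁺/Ag the anode: E°cell = +1.36 − (+0.80) = +0.56 V, n = 2.
Overall: Cl₂(g) + 2 Ag(s) → 2 Cl⁻(aq) + 2 Ag⁺(aq)
Q = [Cl⁻]^2·[Ag⁺]^2 / (P(Cl₂)); log Q = -1.928.
E = E° − (0.0592/n) log Q = +0.56 − (0.0592/2)(-1.928) = +0.617 V.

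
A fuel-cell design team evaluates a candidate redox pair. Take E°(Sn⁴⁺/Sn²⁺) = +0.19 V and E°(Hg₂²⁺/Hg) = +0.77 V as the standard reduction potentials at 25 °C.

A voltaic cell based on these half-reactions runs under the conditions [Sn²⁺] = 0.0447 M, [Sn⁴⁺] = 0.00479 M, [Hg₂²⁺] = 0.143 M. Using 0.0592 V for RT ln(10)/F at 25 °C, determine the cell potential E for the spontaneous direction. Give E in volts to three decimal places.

+0.584 V

Hg₂²⁺/Hg is the cathode (higher E°), Sn⁴⁺/Sn²⁺ the anode: E°cell = +0.77 − (+0.19) = +0.58 V, n = 2.
Overall: Hg₂²⁺(aq) + Sn²⁺(aq) → 2 Hg(l) + Sn⁴⁺(aq)
Q = [Sn⁴⁺] / ([Hg₂²⁺]·[Sn²⁺]); log Q = -0.125.
E = E° − (0.0592/n) log Q = +0.58 − (0.0592/2)(-0.125) = +0.584 V.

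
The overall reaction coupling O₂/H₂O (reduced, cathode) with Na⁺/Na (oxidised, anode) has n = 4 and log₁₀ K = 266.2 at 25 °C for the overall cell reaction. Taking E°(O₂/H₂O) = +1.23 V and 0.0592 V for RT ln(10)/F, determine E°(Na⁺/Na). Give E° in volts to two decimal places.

E°cell = (0.0592/n)·log K = (0.0592/4)(266.2) = +3.940 V.
Since O₂/H₂O is the cathode and Na⁺/Na the anode, E°cell = E°(O₂/H₂O) − E°(Na⁺/Na).
So E°(Na⁺/Na) = E°(O₂/H₂O) − E°cell = (+1.23) − (+3.940) = -2.71 V.

-2.71 V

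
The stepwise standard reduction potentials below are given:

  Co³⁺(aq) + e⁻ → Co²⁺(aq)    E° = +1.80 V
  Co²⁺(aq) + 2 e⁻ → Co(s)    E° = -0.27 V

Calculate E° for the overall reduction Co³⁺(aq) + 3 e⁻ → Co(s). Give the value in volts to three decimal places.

+0.420 V

Adding the free-energy changes (−nFE°) of the two steps gives −n₃FE°₃ = −n₁FE°₁ − n₂FE°₂.
E°₃ = (1×+1.80 + 2×-0.27) / 3 = (+1.260) / 3 = +0.420 V.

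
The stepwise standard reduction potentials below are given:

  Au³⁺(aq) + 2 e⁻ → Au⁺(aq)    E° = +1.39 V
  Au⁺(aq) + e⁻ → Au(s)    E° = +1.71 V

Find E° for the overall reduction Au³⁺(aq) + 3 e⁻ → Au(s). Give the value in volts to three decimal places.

+1.497 V

Since ΔG° = −nFE° is additive over sequential reductions, n₃E°₃ = n₁E°₁ + n₂E°₂.
E°₃ = (2×+1.39 + 1×+1.71) / 3 = (+4.490) / 3 = +1.497 V.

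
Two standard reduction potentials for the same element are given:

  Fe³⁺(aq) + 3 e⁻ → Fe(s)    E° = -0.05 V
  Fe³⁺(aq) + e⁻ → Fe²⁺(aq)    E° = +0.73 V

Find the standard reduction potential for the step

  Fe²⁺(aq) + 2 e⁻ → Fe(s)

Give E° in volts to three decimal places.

Sequential free energies add, so n₃E°₃ = n₁E°₁ + n₂E°₂.
With n₃ = 3, and the known step contributing 1×(+0.73) V, the unknown satisfies 2·E° = 3×(-0.05) − 1×(+0.73) = -0.880.
E° = -0.880 / 2 = -0.440 V.

-0.440 V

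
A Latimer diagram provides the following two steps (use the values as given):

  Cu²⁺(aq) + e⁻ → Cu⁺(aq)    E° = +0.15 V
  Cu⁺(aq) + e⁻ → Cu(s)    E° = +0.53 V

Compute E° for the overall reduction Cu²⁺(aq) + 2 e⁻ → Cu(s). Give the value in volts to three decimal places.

+0.340 V

Since ΔG° = −nFE° is additive over sequential reductions, n₃E°₃ = n₁E°₁ + n₂E°₂.
E°₃ = (1×+0.15 + 1×+0.53) / 2 = (+0.680) / 2 = +0.340 V.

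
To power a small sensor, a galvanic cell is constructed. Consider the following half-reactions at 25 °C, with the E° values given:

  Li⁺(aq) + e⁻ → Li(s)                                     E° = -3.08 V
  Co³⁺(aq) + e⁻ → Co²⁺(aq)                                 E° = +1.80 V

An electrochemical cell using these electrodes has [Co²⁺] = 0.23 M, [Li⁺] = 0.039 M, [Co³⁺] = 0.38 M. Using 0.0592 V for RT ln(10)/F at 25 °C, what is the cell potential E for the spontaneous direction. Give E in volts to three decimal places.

Co³⁺/Co²⁺ is the cathode (higher E°), Li⁺/Li the anode: E°cell = +1.80 − (-3.08) = +4.88 V, n = 1.
Overall: Co³⁺(aq) + Li(s) → Co²⁺(aq) + Li⁺(aq)
Q = [Co²⁺]·[Li⁺] / ([Co³⁺]); log Q = -1.627.
E = E° − (0.0592/n) log Q = +4.88 − (0.0592/1)(-1.627) = +4.976 V.

+4.976 V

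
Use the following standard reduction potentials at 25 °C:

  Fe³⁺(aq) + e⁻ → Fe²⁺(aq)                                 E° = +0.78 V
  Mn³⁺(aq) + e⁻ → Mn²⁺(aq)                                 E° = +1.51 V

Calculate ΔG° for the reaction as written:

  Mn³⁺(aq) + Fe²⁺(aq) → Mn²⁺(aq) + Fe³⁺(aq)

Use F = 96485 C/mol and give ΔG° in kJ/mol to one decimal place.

As written, Mn³⁺/Mn²⁺ is reduced (cathode) and Fe³⁺/Fe²⁺ is oxidised (anode), so E°cell = (+1.51) − (+0.78) = +0.73 V.
Balancing electrons gives n = 1.
ΔG° = −nFE° = −(1)(96485)(+0.73) = -70,434 J = -70.4 kJ/mol.

-70.4 kJ/mol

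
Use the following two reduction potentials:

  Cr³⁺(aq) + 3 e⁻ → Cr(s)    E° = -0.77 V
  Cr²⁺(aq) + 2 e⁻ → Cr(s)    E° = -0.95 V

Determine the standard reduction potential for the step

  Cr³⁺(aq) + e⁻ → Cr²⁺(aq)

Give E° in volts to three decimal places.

-0.410 V

Sequential free energies add, so n₃E°₃ = n₁E°₁ + n₂E°₂.
With n₃ = 3, and the known step contributing 2×(-0.95) V, the unknown satisfies 1·E° = 3×(-0.77) − 2×(-0.95) = -0.410.
E° = -0.410 / 1 = -0.410 V.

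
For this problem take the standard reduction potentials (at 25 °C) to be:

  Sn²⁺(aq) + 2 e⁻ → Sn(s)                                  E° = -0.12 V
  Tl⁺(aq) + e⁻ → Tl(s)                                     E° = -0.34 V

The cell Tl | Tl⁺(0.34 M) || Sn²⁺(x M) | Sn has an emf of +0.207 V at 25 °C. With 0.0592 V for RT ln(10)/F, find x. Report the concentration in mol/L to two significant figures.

Sn²⁺/Sn is the cathode, Tl⁺/Tl the anode: E°cell = +0.22 V, n = 2.
Overall reaction: Sn²⁺(aq) + 2 Tl(s) → Sn(s) + 2 Tl⁺(aq); Q = [Tl⁺]^2/[Sn²⁺]^1.
From E = E° − (0.0592/n) log Q: log Q = (E° − E)·n/0.0592 = (+0.22 − (+0.207))·2/0.0592 = 0.4392.
So 1·log[Sn²⁺] = 2·log(0.34) − log Q = -0.9370 − (0.4392) = -1.3762; [Sn²⁺] = 10^(-1.3762) ≈ 0.042 M.

0.042 M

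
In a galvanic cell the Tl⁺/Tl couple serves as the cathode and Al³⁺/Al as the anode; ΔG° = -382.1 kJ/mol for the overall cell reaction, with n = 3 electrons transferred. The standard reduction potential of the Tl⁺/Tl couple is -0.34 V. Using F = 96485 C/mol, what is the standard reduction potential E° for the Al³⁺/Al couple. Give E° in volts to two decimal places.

E°cell = −ΔG°/(nF) = −(-382.1×10³)/((3)(96485)) = +1.320 V.
Since Tl⁺/Tl is the cathode and Al³⁺/Al the anode, E°cell = E°(Tl⁺/Tl) − E°(Al³⁺/Al).
So E°(Al³⁺/Al) = E°(Tl⁺/Tl) − E°cell = (-0.34) − (+1.320) = -1.66 V.

-1.66 V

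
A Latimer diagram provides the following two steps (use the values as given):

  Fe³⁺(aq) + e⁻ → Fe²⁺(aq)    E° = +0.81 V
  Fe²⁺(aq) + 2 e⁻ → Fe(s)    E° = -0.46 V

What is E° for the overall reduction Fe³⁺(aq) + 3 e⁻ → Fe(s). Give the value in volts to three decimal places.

Standard free energies of sequential steps add: ΔG°₃ = ΔG°₁ + ΔG°₂, so n₃E°₃ = n₁E°₁ + n₂E°₂.
E°₃ = (1×+0.81 + 2×-0.46) / 3 = (-0.110) / 3 = -0.037 V.

-0.037 V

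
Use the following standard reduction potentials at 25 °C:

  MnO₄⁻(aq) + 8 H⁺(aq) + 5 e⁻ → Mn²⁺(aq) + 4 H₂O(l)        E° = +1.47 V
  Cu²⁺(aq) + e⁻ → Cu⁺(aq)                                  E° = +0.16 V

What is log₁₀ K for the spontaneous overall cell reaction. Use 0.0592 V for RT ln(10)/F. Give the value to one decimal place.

110.6

Cathode: MnO₄⁻/Mn²⁺; anode: Cu²⁺/Cu⁺. E°cell = +1.31 V, n = 5.
log K = nE°cell / 0.0592 = (5)(+1.31) / 0.0592 = 110.6.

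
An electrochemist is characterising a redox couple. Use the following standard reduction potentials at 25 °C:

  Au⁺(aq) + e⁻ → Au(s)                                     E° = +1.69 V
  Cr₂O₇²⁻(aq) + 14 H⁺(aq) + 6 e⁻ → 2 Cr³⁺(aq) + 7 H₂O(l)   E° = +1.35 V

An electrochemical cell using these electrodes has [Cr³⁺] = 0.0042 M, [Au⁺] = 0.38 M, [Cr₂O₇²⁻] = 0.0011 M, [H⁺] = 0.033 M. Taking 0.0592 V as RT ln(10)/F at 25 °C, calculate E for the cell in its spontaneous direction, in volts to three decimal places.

Au⁺/Au is the cathode (higher E°), Cr₂O₇²⁻/Cr³⁺ the anode: E°cell = +1.69 − (+1.35) = +0.34 V, n = 6.
Overall: 6 Au⁺(aq) + 2 Cr³⁺(aq) + 7 H₂O(l) → 6 Au(s) + Cr₂O₇²⁻(aq) + 14 H⁺(aq)
Q = [Cr₂O₇²⁻]·[H⁺]^14 / ([Au⁺]^6·[Cr³⁺]^2); log Q = -16.425.
E = E° − (0.0592/n) log Q = +0.34 − (0.0592/6)(-16.425) = +0.502 V.

+0.502 V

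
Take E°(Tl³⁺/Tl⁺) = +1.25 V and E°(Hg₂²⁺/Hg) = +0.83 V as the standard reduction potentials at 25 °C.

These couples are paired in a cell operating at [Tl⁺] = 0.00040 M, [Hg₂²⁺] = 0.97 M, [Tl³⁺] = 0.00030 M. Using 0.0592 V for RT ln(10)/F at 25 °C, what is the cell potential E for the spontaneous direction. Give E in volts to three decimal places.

+0.417 V

Tl³⁺/Tl⁺ is the cathode (higher E°), Hg₂²⁺/Hg the anode: E°cell = +1.25 − (+0.83) = +0.42 V, n = 2.
Overall: Tl³⁺(aq) + 2 Hg(l) → Tl⁺(aq) + Hg₂²⁺(aq)
Q = [Tl⁺]·[Hg₂²⁺] / ([Tl³⁺]); log Q = 0.112.
E = E° − (0.0592/n) log Q = +0.42 − (0.0592/2)(0.112) = +0.417 V.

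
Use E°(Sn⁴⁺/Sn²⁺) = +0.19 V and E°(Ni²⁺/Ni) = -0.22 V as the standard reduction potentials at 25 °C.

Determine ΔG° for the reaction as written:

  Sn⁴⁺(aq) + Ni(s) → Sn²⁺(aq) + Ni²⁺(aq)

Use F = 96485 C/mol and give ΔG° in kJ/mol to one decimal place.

As written, Sn⁴⁺/Sn²⁺ is reduced (cathode) and Ni²⁺/Ni is oxidised (anode), so E°cell = (+0.19) − (-0.22) = +0.41 V.
Balancing electrons gives n = 2.
ΔG° = −nFE° = −(2)(96485)(+0.41) = -79,118 J = -79.1 kJ/mol.

-79.1 kJ/mol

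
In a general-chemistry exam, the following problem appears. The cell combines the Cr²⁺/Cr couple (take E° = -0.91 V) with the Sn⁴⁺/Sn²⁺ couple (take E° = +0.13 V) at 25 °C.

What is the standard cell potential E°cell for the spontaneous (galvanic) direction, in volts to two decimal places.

+1.04 V

The Sn⁴⁺/Sn²⁺ couple has the higher reduction potential, so it is the cathode; Cr²⁺/Cr is oxidised at the anode.
E°cell = E°(cathode) − E°(anode) = (+0.13) − (-0.91) = +1.04 V.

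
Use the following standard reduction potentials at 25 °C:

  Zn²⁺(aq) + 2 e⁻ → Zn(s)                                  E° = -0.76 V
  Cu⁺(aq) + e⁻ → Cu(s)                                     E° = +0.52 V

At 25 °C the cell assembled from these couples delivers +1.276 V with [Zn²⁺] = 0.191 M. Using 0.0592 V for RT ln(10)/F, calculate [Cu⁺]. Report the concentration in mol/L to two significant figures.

0.37 M

Cu⁺/Cu is the cathode, Zn²⁺/Zn the anode: E°cell = +1.28 V, n = 2.
Overall reaction: 2 Cu⁺(aq) + Zn(s) → 2 Cu(s) + Zn²⁺(aq); Q = [Zn²⁺]^1/[Cu⁺]^2.
From E = E° − (0.0592/n) log Q: log Q = (E° − E)·n/0.0592 = (+1.28 − (+1.276))·2/0.0592 = 0.1351.
So 2·log[Cu⁺] = 1·log(0.191) − log Q = -0.7190 − (0.1351) = -0.8541; log[Cu⁺] = -0.8541 / 2 = -0.4270; [Cu⁺] = 10^(-0.4270) ≈ 0.37 M.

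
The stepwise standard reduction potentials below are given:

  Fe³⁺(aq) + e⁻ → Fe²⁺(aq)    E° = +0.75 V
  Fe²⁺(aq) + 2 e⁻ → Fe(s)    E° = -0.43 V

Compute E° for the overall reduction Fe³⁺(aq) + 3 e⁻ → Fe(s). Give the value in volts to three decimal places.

-0.037 V

Standard free energies of sequential steps add: ΔG°₃ = ΔG°₁ + ΔG°₂, so n₃E°₃ = n₁E°₁ + n₂E°₂.
E°₃ = (1×+0.75 + 2×-0.43) / 3 = (-0.110) / 3 = -0.037 V.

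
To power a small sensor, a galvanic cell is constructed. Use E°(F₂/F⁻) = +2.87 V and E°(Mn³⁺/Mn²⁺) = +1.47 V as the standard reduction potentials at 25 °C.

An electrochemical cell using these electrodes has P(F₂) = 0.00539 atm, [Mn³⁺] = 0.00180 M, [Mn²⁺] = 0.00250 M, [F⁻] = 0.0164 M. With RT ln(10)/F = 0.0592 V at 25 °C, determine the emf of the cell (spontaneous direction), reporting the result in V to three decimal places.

F₂/F⁻ is the cathode (higher E°), Mn³⁺/Mn²⁺ the anode: E°cell = +2.87 − (+1.47) = +1.40 V, n = 2.
Overall: F₂(g) + 2 Mn²⁺(aq) → 2 F⁻(aq) + 2 Mn³⁺(aq)
Q = [F⁻]^2·[Mn³⁺]^2 / (P(F₂)·[Mn²⁺]^2); log Q = -1.587.
E = E° − (0.0592/n) log Q = +1.40 − (0.0592/2)(-1.587) = +1.447 V.

+1.447 V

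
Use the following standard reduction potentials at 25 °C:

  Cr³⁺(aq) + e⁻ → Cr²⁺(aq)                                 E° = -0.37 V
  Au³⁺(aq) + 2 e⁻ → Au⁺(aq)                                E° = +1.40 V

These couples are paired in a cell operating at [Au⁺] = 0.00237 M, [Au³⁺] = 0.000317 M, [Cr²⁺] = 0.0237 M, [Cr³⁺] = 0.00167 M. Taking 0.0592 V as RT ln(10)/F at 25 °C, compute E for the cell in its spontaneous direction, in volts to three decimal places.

+1.812 V

Au³⁺/Au⁺ is the cathode (higher E°), Cr³⁺/Cr²⁺ the anode: E°cell = +1.40 − (-0.37) = +1.77 V, n = 2.
Overall: Au³⁺(aq) + 2 Cr²⁺(aq) → Au⁺(aq) + 2 Cr³⁺(aq)
Q = [Au⁺]·[Cr³⁺]^2 / ([Au³⁺]·[Cr²⁺]^2); log Q = -1.430.
E = E° − (0.0592/n) log Q = +1.77 − (0.0592/2)(-1.430) = +1.812 V.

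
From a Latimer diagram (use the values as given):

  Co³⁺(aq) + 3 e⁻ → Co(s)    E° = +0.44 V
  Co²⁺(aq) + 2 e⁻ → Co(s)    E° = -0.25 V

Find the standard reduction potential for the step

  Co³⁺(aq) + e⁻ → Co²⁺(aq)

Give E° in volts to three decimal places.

Sequential free energies add, so n₃E°₃ = n₁E°₁ + n₂E°₂.
With n₃ = 3, and the known step contributing 2×(-0.25) V, the unknown satisfies 1·E° = 3×(+0.44) − 2×(-0.25) = +1.820.
E° = +1.820 / 1 = +1.820 V.

+1.820 V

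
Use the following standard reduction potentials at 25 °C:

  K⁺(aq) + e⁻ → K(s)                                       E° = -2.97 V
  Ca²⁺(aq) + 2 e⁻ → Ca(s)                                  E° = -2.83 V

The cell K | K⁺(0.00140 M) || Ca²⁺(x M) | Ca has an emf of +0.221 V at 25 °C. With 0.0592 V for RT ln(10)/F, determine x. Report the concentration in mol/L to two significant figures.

Ca²⁺/Ca is the cathode, K⁺/K the anode: E°cell = +0.14 V, n = 2.
Overall reaction: Ca²⁺(aq) + 2 K(s) → Ca(s) + 2 K⁺(aq); Q = [K⁺]^2/[Ca²⁺]^1.
From E = E° − (0.0592/n) log Q: log Q = (E° − E)·n/0.0592 = (+0.14 − (+0.221))·2/0.0592 = -2.7365.
So 1·log[Ca²⁺] = 2·log(0.0014) − log Q = -5.7077 − (-2.7365) = -2.9712; [Ca²⁺] = 10^(-2.9712) ≈ 0.0011 M.

0.0011 M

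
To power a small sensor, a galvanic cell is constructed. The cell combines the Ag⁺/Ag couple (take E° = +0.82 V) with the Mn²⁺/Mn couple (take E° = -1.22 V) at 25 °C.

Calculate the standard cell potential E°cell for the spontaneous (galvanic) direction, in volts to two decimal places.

The Ag⁺/Ag couple has the higher reduction potential, so it is the cathode; Mn²⁺/Mn is oxidised at the anode.
E°cell = E°(cathode) − E°(anode) = (+0.82) − (-1.22) = +2.04 V.
Since E°cell > 0, the reaction is spontaneous under standard conditions.

+2.04 V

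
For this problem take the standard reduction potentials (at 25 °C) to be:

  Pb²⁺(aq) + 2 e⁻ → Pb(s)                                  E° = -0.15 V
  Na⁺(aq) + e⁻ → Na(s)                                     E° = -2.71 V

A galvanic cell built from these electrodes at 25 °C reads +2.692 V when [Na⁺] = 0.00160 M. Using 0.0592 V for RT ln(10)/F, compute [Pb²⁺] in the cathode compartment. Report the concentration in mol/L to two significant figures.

Pb²⁺/Pb is the cathode, Na⁺/Na the anode: E°cell = +2.56 V, n = 2.
Overall reaction: Pb²⁺(aq) + 2 Na(s) → Pb(s) + 2 Na⁺(aq); Q = [Na⁺]^2/[Pb²⁺]^1.
From E = E° − (0.0592/n) log Q: log Q = (E° − E)·n/0.0592 = (+2.56 − (+2.692))·2/0.0592 = -4.4595.
So 1·log[Pb²⁺] = 2·log(0.0016) − log Q = -5.5918 − (-4.4595) = -1.1323; [Pb²⁺] = 10^(-1.1323) ≈ 0.074 M.

0.074 M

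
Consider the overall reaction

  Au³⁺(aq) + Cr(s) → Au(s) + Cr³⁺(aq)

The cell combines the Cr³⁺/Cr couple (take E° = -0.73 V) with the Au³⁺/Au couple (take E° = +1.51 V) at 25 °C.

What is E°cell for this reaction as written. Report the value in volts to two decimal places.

+2.24 V

The Au³⁺/Au couple has the higher reduction potential, so it is the cathode; Cr³⁺/Cr is oxidised at the anode.
E°cell = E°(cathode) − E°(anode) = (+1.51) − (-0.73) = +2.24 V.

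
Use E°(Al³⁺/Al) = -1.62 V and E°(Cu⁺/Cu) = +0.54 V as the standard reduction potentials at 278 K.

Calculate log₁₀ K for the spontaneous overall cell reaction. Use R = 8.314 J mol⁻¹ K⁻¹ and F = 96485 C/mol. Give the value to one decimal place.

Cathode: Cu⁺/Cu; anode: Al³⁺/Al. E°cell = (+0.54) − (-1.62) = +2.16 V, with n = 3.
ΔG° = −nFE° = −RT ln K, so ln K = nFE°/(RT) = (3)(96485)(+2.16) / ((8.314)(278)) = 270.508.
log₁₀ K = 270.508 / ln 10 = 117.5.

117.5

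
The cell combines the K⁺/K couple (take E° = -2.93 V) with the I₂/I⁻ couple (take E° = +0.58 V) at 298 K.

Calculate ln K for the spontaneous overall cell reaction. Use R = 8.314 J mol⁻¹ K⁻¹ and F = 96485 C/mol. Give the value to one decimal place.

Cathode: I₂/I⁻; anode: K⁺/K. E°cell = (+0.58) − (-2.93) = +3.51 V, with n = 2.
ΔG° = −nFE° = −RT ln K, so ln K = nFE°/(RT) = (2)(96485)(+3.51) / ((8.314)(298)) = 273.382.

273.4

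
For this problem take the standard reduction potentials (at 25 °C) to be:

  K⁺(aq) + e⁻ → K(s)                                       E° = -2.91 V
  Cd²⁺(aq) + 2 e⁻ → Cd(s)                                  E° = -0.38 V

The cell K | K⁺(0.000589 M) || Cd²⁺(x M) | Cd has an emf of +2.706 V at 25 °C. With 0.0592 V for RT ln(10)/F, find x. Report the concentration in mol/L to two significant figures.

Cd²⁺/Cd is the cathode, K⁺/K the anode: E°cell = +2.53 V, n = 2.
Overall reaction: Cd²⁺(aq) + 2 K(s) → Cd(s) + 2 K⁺(aq); Q = [K⁺]^2/[Cd²⁺]^1.
From E = E° − (0.0592/n) log Q: log Q = (E° − E)·n/0.0592 = (+2.53 − (+2.706))·2/0.0592 = -5.9459.
So 1·log[Cd²⁺] = 2·log(0.000589) − log Q = -6.4598 − (-5.9459) = -0.5139; [Cd²⁺] = 10^(-0.5139) ≈ 0.31 M.

0.31 M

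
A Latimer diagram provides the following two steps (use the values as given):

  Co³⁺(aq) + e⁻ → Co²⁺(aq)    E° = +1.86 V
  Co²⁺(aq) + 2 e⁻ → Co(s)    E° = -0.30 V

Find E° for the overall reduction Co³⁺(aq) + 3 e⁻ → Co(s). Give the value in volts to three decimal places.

+0.420 V

Since ΔG° = −nFE° is additive over sequential reductions, n₃E°₃ = n₁E°₁ + n₂E°₂.
E°₃ = (1×+1.86 + 2×-0.30) / 3 = (+1.260) / 3 = +0.420 V.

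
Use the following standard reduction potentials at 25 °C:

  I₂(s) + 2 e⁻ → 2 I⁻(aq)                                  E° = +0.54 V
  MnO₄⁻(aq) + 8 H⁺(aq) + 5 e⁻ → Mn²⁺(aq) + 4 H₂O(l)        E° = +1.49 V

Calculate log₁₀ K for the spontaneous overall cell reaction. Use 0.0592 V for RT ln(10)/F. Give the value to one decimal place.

Cathode: MnO₄⁻/Mn²⁺; anode: I₂/I⁻. E°cell = +0.95 V, n = 10.
log K = nE°cell / 0.0592 = (10)(+0.95) / 0.0592 = 160.5.

160.5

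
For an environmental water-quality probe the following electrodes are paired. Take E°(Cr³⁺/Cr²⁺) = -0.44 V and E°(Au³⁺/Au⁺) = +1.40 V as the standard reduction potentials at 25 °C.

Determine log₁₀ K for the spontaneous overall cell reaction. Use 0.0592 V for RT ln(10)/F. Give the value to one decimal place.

Cathode: Au³⁺/Au⁺; anode: Cr³⁺/Cr²⁺. E°cell = +1.84 V, n = 2.
log K = nE°cell / 0.0592 = (2)(+1.84) / 0.0592 = 62.2.

62.2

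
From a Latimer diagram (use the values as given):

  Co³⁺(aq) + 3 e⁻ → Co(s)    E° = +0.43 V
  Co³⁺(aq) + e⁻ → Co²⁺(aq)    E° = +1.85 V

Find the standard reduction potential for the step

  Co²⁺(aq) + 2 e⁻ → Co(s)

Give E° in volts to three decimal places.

-0.280 V

Sequential free energies add, so n₃E°₃ = n₁E°₁ + n₂E°₂.
With n₃ = 3, and the known step contributing 1×(+1.85) V, the unknown satisfies 2·E° = 3×(+0.43) − 1×(+1.85) = -0.560.
E° = -0.560 / 2 = -0.280 V.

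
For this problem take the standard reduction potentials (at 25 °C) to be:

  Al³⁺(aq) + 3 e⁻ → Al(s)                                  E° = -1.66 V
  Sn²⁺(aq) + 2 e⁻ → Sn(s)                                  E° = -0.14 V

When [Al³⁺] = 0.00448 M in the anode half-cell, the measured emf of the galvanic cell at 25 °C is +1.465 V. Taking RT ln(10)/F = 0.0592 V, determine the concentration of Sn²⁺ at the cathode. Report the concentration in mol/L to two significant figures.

Sn²⁺/Sn is the cathode, Al³⁺/Al the anode: E°cell = +1.52 V, n = 6.
Overall reaction: 3 Sn²⁺(aq) + 2 Al(s) → 3 Sn(s) + 2 Al³⁺(aq); Q = [Al³⁺]^2/[Sn²⁺]^3.
From E = E° − (0.0592/n) log Q: log Q = (E° − E)·n/0.0592 = (+1.52 − (+1.465))·6/0.0592 = 5.5743.
So 3·log[Sn²⁺] = 2·log(0.00448) − log Q = -4.6974 − (5.5743) = -10.2717; log[Sn²⁺] = -10.2717 / 3 = -3.4239; [Sn²⁺] = 10^(-3.4239) ≈ 0.00038 M.

0.00038 M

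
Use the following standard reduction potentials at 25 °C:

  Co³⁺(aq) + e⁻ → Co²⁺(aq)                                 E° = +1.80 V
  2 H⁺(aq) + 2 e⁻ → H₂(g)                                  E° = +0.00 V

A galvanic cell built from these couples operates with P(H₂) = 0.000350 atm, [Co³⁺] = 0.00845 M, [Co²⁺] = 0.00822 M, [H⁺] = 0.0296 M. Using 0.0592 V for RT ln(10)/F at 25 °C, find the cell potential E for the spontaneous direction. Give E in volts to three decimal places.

Co³⁺/Co²⁺ is the cathode (higher E°), H⁺/H₂ the anode: E°cell = +1.80 − (+0.00) = +1.80 V, n = 2.
Overall: 2 Co³⁺(aq) + H₂(g) → 2 Co²⁺(aq) + 2 H⁺(aq)
Q = [Co²⁺]^2·[H⁺]^2 / ([Co³⁺]^2·P(H₂)); log Q = 0.375.
E = E° − (0.0592/n) log Q = +1.80 − (0.0592/2)(0.375) = +1.789 V.

+1.789 V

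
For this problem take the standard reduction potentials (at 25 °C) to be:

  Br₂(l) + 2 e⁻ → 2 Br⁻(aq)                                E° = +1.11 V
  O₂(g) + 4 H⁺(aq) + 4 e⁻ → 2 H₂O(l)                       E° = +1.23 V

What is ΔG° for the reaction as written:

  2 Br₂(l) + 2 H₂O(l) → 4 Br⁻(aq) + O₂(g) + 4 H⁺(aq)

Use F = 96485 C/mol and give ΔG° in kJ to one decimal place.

As written, Br₂/Br⁻ is reduced (cathode) and O₂/H₂O is oxidised (anode), so E°cell = (+1.11) − (+1.23) = -0.12 V.
Balancing electrons gives n = 4.
ΔG° = −nFE° = −(4)(96485)(-0.12) = 46,313 J = +46.3 kJ.

+46.3 kJ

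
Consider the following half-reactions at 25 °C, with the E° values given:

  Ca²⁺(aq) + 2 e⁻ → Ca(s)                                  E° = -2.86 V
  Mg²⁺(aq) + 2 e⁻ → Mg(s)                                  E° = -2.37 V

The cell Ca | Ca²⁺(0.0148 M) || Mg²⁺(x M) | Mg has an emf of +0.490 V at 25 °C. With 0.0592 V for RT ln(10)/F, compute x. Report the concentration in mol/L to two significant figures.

Mg²⁺/Mg is the cathode, Ca²⁺/Ca the anode: E°cell = +0.49 V, n = 2.
Overall reaction: Mg²⁺(aq) + Ca(s) → Mg(s) + Ca²⁺(aq); Q = [Ca²⁺]^1/[Mg²⁺]^1.
From E = E° − (0.0592/n) log Q: log Q = (E° − E)·n/0.0592 = (+0.49 − (+0.490))·2/0.0592 = 0.0000.
So 1·log[Mg²⁺] = 1·log(0.0148) − log Q = -1.8297 − (0.0000) = -1.8297; [Mg²⁺] = 10^(-1.8297) ≈ 0.015 M.

0.015 M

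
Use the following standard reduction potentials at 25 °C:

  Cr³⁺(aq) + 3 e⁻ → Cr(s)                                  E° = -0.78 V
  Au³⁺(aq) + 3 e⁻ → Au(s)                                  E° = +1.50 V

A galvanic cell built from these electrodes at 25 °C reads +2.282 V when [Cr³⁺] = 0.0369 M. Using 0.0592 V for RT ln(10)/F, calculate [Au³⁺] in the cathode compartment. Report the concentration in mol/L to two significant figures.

0.047 M

Au³⁺/Au is the cathode, Cr³⁺/Cr the anode: E°cell = +2.28 V, n = 3.
Overall reaction: Au³⁺(aq) + Cr(s) → Au(s) + Cr³⁺(aq); Q = [Cr³⁺]^1/[Au³⁺]^1.
From E = E° − (0.0592/n) log Q: log Q = (E° − E)·n/0.0592 = (+2.28 − (+2.282))·3/0.0592 = -0.1014.
So 1·log[Au³⁺] = 1·log(0.0369) − log Q = -1.4330 − (-0.1014) = -1.3316; [Au³⁺] = 10^(-1.3316) ≈ 0.047 M.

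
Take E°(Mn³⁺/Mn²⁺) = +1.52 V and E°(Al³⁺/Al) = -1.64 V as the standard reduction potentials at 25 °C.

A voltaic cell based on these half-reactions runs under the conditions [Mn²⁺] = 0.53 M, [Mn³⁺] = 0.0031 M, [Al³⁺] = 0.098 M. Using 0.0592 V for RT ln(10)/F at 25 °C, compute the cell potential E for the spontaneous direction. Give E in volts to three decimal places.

Mn³⁺/Mn²⁺ is the cathode (higher E°), Al³⁺/Al the anode: E°cell = +1.52 − (-1.64) = +3.16 V, n = 3.
Overall: 3 Mn³⁺(aq) + Al(s) → 3 Mn²⁺(aq) + Al³⁺(aq)
Q = [Mn²⁺]^3·[Al³⁺] / ([Mn³⁺]^3); log Q = 5.690.
E = E° − (0.0592/n) log Q = +3.16 − (0.0592/3)(5.690) = +3.048 V.

+3.048 V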